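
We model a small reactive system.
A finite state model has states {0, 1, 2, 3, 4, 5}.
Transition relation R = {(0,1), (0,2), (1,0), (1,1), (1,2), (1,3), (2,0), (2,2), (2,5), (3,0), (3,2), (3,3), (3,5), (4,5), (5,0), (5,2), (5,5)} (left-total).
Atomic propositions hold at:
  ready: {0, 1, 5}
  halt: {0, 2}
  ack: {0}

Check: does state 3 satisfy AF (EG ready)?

No

EG ready: greatest fixpoint, start Z0 = {0, 1, 5}, keep only states in Sat with some successor in Z. Already a fixed point.
Sat(EG ready) = {0, 1, 5}
AF (EG ready): least fixpoint, start Z0 = {0, 1, 5}, add states with every successor in Z. Z1 = {0, 1, 4, 5}; fixed.
Sat(AF (EG ready)) = {0, 1, 4, 5}
3 ∉ Sat(AF (EG ready)) = {0, 1, 4, 5}, so the formula does not hold at 3.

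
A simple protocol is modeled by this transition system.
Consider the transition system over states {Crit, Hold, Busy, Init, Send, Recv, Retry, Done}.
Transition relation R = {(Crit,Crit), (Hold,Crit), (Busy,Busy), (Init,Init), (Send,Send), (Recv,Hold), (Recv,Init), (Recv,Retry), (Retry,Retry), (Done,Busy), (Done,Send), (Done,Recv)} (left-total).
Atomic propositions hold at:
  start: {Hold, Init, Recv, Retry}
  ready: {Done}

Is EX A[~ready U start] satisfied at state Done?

Yes

Sat(~ready) = {Crit, Hold, Busy, Init, Send, Recv, Retry}
A[~ready U start]: least fixpoint, start Z0 = Sat(start) = {Hold, Init, Recv, Retry}, add states in Sat(~ready) with every successor in Z. Already a fixed point.
Sat(A[~ready U start]) = {Hold, Init, Recv, Retry}
Sat(EX A[~ready U start]) = {s : some successor in {Hold, Init, Recv, Retry}} = {Init, Recv, Retry, Done}
Done ∈ Sat(EX A[~ready U start]) = {Init, Recv, Retry, Done}, so the formula holds at Done.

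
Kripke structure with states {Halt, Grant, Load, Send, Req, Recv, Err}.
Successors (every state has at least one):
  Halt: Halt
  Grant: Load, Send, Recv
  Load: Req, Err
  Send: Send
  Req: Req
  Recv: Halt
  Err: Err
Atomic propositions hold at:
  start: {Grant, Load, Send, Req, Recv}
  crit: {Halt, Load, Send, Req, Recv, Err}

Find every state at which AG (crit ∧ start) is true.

Sat(crit ∧ start) = {Load, Send, Req, Recv}
AG (crit ∧ start): greatest fixpoint, start Z0 = {Load, Send, Req, Recv}, keep only states in Sat with every successor in Z. Z1 = {Send, Req}; fixed.
Sat(AG (crit ∧ start)) = {Send, Req}

{Send, Req}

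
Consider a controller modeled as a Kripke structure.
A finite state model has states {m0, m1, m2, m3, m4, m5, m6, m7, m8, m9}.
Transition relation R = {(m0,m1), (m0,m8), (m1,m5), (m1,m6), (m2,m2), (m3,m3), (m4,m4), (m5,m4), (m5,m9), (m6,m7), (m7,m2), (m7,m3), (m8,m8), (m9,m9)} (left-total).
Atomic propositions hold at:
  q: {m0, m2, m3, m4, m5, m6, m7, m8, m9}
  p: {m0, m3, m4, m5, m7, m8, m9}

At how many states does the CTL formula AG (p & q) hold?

Sat(p & q) = {m0, m3, m4, m5, m7, m8, m9}
AG (p & q): greatest fixpoint, start Z0 = {m0, m3, m4, m5, m7, m8, m9}, keep only states in Sat with every successor in Z. Z1 = {m3, m4, m5, m8, m9}; fixed.
Sat(AG (p & q)) = {m3, m4, m5, m8, m9}
|Sat(AG (p & q))| = |{m3, m4, m5, m8, m9}| = 5.

5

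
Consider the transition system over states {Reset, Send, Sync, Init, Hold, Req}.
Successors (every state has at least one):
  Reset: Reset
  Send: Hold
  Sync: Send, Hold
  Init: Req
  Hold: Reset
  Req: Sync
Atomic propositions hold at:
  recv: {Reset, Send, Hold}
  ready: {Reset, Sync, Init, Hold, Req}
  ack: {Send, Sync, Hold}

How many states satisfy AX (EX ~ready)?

1

Sat(~ready) = {Send}
Sat(EX ~ready) = {s : some successor in {Send}} = {Sync}
Sat(AX (EX ~ready)) = {s : every successor in {Sync}} = {Req}
|Sat(AX (EX ~ready))| = |{Req}| = 1.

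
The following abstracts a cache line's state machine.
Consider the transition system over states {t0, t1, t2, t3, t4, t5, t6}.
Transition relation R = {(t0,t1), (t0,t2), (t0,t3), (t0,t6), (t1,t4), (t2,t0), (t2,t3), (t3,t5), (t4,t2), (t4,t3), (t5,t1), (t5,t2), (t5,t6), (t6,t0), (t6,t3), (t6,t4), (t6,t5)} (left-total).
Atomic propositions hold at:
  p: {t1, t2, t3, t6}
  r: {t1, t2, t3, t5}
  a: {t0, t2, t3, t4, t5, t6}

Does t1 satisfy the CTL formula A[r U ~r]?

Yes

Sat(~r) = {t0, t4, t6}
A[r U ~r]: least fixpoint, start Z0 = Sat(~r) = {t0, t4, t6}, add states in Sat(r) with every successor in Z. Z1 = {t0, t1, t4, t6}; fixed.
Sat(A[r U ~r]) = {t0, t1, t4, t6}
t1 ∈ Sat(A[r U ~r]) = {t0, t1, t4, t6}, so the formula holds at t1.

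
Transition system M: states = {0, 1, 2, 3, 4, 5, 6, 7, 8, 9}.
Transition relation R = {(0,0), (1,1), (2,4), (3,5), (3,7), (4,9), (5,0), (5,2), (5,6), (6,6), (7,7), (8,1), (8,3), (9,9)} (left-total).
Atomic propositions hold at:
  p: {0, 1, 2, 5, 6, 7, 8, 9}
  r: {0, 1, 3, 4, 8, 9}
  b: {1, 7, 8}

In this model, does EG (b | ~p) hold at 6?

Sat(~p) = {3, 4}
Sat(b | ~p) = {1, 3, 4, 7, 8}
EG (b | ~p): greatest fixpoint, start Z0 = {1, 3, 4, 7, 8}, keep only states in Sat with some successor in Z. Z1 = {1, 3, 7, 8}; fixed.
Sat(EG (b | ~p)) = {1, 3, 7, 8}
6 ∉ Sat(EG (b | ~p)) = {1, 3, 7, 8}, so the formula does not hold at 6.

No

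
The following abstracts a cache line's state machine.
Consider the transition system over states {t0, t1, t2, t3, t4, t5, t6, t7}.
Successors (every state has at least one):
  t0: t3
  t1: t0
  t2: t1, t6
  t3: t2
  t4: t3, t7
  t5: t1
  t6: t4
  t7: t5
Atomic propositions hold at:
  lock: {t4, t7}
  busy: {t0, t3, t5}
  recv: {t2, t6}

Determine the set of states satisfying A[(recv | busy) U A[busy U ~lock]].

Sat(recv | busy) = {t0, t2, t3, t5, t6}
Sat(~lock) = {t0, t1, t2, t3, t5, t6}
A[busy U ~lock]: least fixpoint, start Z0 = Sat(~lock) = {t0, t1, t2, t3, t5, t6}, add states in Sat(busy) with every successor in Z. Already a fixed point.
Sat(A[busy U ~lock]) = {t0, t1, t2, t3, t5, t6}
A[(recv | busy) U A[busy U ~lock]]: least fixpoint, start Z0 = Sat(A[busy U ~lock]) = {t0, t1, t2, t3, t5, t6}, add states in Sat(recv | busy) with every successor in Z. Already a fixed point.
Sat(A[(recv | busy) U A[busy U ~lock]]) = {t0, t1, t2, t3, t5, t6}

{t0, t1, t2, t3, t5, t6}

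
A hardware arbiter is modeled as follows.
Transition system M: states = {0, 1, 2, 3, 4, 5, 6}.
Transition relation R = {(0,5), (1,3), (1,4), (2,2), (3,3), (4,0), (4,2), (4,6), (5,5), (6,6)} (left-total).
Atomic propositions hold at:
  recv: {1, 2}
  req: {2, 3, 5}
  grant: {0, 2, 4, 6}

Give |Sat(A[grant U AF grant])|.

AF grant: least fixpoint, start Z0 = {0, 2, 4, 6}, add states with every successor in Z. Already a fixed point.
Sat(AF grant) = {0, 2, 4, 6}
A[grant U AF grant]: least fixpoint, start Z0 = Sat(AF grant) = {0, 2, 4, 6}, add states in Sat(grant) with every successor in Z. Already a fixed point.
Sat(A[grant U AF grant]) = {0, 2, 4, 6}
|Sat(A[grant U AF grant])| = |{0, 2, 4, 6}| = 4.

4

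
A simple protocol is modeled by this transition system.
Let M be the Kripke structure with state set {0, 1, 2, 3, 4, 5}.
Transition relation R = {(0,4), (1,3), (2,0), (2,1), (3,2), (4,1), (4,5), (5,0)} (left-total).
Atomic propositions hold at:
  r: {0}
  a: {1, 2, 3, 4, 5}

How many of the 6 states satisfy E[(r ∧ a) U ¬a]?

Sat(r ∧ a) = ∅
Sat(¬a) = {0}
E[(r ∧ a) U ¬a]: least fixpoint, start Z0 = Sat(¬a) = {0}, add states in Sat(r ∧ a) with some successor in Z. Already a fixed point.
Sat(E[(r ∧ a) U ¬a]) = {0}
|Sat(E[(r ∧ a) U ¬a])| = |{0}| = 1.

1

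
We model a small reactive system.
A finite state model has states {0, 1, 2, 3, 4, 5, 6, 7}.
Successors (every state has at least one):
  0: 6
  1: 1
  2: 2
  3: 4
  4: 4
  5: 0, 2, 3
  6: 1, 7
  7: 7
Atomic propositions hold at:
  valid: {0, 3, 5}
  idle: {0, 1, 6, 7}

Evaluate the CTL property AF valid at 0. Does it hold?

AF valid: least fixpoint, start Z0 = {0, 3, 5}, add states with every successor in Z. Already a fixed point.
Sat(AF valid) = {0, 3, 5}
0 ∈ Sat(AF valid) = {0, 3, 5}, so the formula holds at 0.

Yes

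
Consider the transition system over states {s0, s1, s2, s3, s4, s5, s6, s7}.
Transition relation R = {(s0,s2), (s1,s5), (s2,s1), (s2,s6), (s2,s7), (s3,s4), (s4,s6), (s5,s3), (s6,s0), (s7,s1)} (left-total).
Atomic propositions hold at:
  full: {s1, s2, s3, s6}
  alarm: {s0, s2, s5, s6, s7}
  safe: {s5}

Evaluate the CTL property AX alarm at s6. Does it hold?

Yes

Sat(AX alarm) = {s : every successor in {s0, s2, s5, s6, s7}} = {s0, s1, s4, s6}
s6 ∈ Sat(AX alarm) = {s0, s1, s4, s6}, so the formula holds at s6.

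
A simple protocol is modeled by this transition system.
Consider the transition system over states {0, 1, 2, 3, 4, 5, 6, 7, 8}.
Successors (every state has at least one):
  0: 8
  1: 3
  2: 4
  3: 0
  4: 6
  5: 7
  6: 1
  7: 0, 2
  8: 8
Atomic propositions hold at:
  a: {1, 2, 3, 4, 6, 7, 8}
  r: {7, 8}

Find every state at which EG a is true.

EG a: greatest fixpoint, start Z0 = {1, 2, 3, 4, 6, 7, 8}, keep only states in Sat with some successor in Z. Z1 = {1, 2, 4, 6, 7, 8}; Z2 = {2, 4, 6, 7, 8}; Z3 = {2, 4, 7, 8}; Z4 = {2, 7, 8}; Z5 = {7, 8}; Z6 = {8}; fixed.
Sat(EG a) = {8}

{8}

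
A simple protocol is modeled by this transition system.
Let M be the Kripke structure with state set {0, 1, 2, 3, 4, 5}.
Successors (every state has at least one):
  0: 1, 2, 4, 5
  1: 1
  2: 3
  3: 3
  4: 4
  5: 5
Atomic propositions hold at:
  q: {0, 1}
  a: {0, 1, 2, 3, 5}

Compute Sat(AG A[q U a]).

A[q U a]: least fixpoint, start Z0 = Sat(a) = {0, 1, 2, 3, 5}, add states in Sat(q) with every successor in Z. Already a fixed point.
Sat(A[q U a]) = {0, 1, 2, 3, 5}
AG A[q U a]: greatest fixpoint, start Z0 = {0, 1, 2, 3, 5}, keep only states in Sat with every successor in Z. Z1 = {1, 2, 3, 5}; fixed.
Sat(AG A[q U a]) = {1, 2, 3, 5}

{1, 2, 3, 5}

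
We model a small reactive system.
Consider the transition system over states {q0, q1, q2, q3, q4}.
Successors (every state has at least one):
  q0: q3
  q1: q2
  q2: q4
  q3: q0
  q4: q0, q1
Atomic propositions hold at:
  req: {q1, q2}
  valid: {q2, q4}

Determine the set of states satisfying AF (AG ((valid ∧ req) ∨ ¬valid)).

Sat(valid ∧ req) = {q2}
Sat(¬valid) = {q0, q1, q3}
Sat((valid ∧ req) ∨ ¬valid) = {q0, q1, q2, q3}
AG ((valid ∧ req) ∨ ¬valid): greatest fixpoint, start Z0 = {q0, q1, q2, q3}, keep only states in Sat with every successor in Z. Z1 = {q0, q1, q3}; Z2 = {q0, q3}; fixed.
Sat(AG ((valid ∧ req) ∨ ¬valid)) = {q0, q3}
AF (AG ((valid ∧ req) ∨ ¬valid)): least fixpoint, start Z0 = {q0, q3}, add states with every successor in Z. Already a fixed point.
Sat(AF (AG ((valid ∧ req) ∨ ¬valid))) = {q0, q3}

{q0, q3}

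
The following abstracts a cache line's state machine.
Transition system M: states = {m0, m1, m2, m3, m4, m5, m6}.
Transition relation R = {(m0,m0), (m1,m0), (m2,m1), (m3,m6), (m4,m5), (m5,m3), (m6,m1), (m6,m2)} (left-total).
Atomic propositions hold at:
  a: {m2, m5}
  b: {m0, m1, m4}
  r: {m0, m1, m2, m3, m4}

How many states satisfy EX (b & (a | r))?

4

Sat(a | r) = {m0, m1, m2, m3, m4, m5}
Sat(b & (a | r)) = {m0, m1, m4}
Sat(EX (b & (a | r))) = {s : some successor in {m0, m1, m4}} = {m0, m1, m2, m6}
|Sat(EX (b & (a | r)))| = |{m0, m1, m2, m6}| = 4.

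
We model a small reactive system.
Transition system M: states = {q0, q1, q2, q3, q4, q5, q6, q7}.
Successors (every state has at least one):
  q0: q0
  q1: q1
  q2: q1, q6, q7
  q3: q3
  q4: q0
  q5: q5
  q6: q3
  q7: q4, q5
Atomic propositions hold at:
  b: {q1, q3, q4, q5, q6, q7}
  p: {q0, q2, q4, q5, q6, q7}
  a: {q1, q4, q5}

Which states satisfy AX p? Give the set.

Sat(AX p) = {s : every successor in {q0, q2, q4, q5, q6, q7}} = {q0, q4, q5, q7}

{q0, q4, q5, q7}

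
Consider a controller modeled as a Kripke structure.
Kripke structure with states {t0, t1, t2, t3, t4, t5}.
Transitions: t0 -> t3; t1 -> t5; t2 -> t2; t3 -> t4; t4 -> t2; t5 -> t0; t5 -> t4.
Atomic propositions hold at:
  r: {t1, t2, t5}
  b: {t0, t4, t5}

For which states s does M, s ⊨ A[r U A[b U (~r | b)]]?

{t0, t1, t3, t4, t5}

Sat(~r) = {t0, t3, t4}
Sat(~r | b) = {t0, t3, t4, t5}
A[b U (~r | b)]: least fixpoint, start Z0 = Sat((~r | b)) = {t0, t3, t4, t5}, add states in Sat(b) with every successor in Z. Already a fixed point.
Sat(A[b U (~r | b)]) = {t0, t3, t4, t5}
A[r U A[b U (~r | b)]]: least fixpoint, start Z0 = Sat(A[b U (~r | b)]) = {t0, t3, t4, t5}, add states in Sat(r) with every successor in Z. Z1 = {t0, t1, t3, t4, t5}; fixed.
Sat(A[r U A[b U (~r | b)]]) = {t0, t1, t3, t4, t5}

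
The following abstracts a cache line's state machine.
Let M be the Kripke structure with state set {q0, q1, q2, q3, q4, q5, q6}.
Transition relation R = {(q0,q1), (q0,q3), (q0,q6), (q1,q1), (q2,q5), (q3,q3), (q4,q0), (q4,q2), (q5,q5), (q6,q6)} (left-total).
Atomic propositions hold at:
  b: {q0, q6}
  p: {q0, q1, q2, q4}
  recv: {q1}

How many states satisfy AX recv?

1

Sat(AX recv) = {s : every successor in {q1}} = {q1}
|Sat(AX recv)| = |{q1}| = 1.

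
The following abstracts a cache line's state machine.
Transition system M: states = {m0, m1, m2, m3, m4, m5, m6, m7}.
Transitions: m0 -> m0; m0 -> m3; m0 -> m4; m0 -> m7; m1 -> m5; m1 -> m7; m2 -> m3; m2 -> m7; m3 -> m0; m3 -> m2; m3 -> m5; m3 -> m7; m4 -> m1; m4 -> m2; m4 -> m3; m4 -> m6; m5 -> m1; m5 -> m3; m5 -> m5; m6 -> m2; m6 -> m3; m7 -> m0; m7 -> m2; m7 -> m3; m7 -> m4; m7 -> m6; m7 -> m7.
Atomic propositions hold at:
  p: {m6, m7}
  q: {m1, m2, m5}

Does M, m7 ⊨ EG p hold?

Yes

EG p: greatest fixpoint, start Z0 = {m6, m7}, keep only states in Sat with some successor in Z. Z1 = {m7}; fixed.
Sat(EG p) = {m7}
m7 ∈ Sat(EG p) = {m7}, so the formula holds at m7.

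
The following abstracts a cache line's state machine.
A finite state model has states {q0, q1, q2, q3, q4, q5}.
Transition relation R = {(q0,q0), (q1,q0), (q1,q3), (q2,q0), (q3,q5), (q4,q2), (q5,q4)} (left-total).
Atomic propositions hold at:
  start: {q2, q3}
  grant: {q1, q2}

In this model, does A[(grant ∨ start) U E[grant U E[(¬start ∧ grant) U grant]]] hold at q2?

Sat(grant ∨ start) = {q1, q2, q3}
Sat(¬start) = {q0, q1, q4, q5}
Sat(¬start ∧ grant) = {q1}
E[(¬start ∧ grant) U grant]: least fixpoint, start Z0 = Sat(grant) = {q1, q2}, add states in Sat(¬start ∧ grant) with some successor in Z. Already a fixed point.
Sat(E[(¬start ∧ grant) U grant]) = {q1, q2}
E[grant U E[(¬start ∧ grant) U grant]]: least fixpoint, start Z0 = Sat(E[(¬start ∧ grant) U grant]) = {q1, q2}, add states in Sat(grant) with some successor in Z. Already a fixed point.
Sat(E[grant U E[(¬start ∧ grant) U grant]]) = {q1, q2}
A[(grant ∨ start) U E[grant U E[(¬start ∧ grant) U grant]]]: least fixpoint, start Z0 = Sat(E[grant U E[(¬start ∧ grant) U grant]]) = {q1, q2}, add states in Sat(grant ∨ start) with every successor in Z. Already a fixed point.
Sat(A[(grant ∨ start) U E[grant U E[(¬start ∧ grant) U grant]]]) = {q1, q2}
q2 ∈ Sat(A[(grant ∨ start) U E[grant U E[(¬start ∧ grant) U grant]]]) = {q1, q2}, so the formula holds at q2.

Yes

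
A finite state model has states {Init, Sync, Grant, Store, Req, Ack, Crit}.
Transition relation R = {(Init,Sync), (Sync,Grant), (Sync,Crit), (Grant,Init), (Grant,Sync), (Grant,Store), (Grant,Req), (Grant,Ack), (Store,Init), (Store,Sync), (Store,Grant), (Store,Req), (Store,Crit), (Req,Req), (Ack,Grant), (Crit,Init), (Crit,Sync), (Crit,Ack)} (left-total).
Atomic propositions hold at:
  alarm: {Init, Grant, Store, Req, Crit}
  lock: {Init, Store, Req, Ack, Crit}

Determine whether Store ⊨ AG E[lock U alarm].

E[lock U alarm]: least fixpoint, start Z0 = Sat(alarm) = {Init, Grant, Store, Req, Crit}, add states in Sat(lock) with some successor in Z. Z1 = {Init, Grant, Store, Req, Ack, Crit}; fixed.
Sat(E[lock U alarm]) = {Init, Grant, Store, Req, Ack, Crit}
AG E[lock U alarm]: greatest fixpoint, start Z0 = {Init, Grant, Store, Req, Ack, Crit}, keep only states in Sat with every successor in Z. Z1 = {Req, Ack}; Z2 = {Req}; fixed.
Sat(AG E[lock U alarm]) = {Req}
Store ∉ Sat(AG E[lock U alarm]) = {Req}, so the formula does not hold at Store.

No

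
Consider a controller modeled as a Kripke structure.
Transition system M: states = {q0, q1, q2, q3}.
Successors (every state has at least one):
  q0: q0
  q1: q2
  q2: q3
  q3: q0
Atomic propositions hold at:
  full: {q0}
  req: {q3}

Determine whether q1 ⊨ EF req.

Yes

EF req: least fixpoint, start Z0 = {q3}, add states with some successor in Z. Z1 = {q2, q3}; Z2 = {q1, q2, q3}; fixed.
Sat(EF req) = {q1, q2, q3}
q1 ∈ Sat(EF req) = {q1, q2, q3}, so the formula holds at q1.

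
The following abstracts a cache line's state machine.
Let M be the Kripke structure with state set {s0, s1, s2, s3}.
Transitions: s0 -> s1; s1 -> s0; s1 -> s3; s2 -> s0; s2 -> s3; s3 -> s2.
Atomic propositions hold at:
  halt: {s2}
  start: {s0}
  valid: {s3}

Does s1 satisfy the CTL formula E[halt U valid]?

E[halt U valid]: least fixpoint, start Z0 = Sat(valid) = {s3}, add states in Sat(halt) with some successor in Z. Z1 = {s2, s3}; fixed.
Sat(E[halt U valid]) = {s2, s3}
s1 ∉ Sat(E[halt U valid]) = {s2, s3}, so the formula does not hold at s1.

No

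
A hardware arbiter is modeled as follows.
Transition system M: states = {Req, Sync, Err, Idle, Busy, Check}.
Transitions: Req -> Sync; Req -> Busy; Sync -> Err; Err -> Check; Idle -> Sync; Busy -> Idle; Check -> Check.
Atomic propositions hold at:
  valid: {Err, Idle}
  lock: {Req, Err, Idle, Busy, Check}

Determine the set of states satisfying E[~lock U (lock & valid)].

{Sync, Err, Idle}

Sat(~lock) = {Sync}
Sat(lock & valid) = {Err, Idle}
E[~lock U (lock & valid)]: least fixpoint, start Z0 = Sat((lock & valid)) = {Err, Idle}, add states in Sat(~lock) with some successor in Z. Z1 = {Sync, Err, Idle}; fixed.
Sat(E[~lock U (lock & valid)]) = {Sync, Err, Idle}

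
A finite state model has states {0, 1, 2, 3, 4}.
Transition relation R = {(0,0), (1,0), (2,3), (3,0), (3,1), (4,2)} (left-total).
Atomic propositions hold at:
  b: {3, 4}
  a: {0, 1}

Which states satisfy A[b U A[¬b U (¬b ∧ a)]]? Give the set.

{0, 1, 3}

Sat(¬b) = {0, 1, 2}
Sat(¬b ∧ a) = {0, 1}
A[¬b U (¬b ∧ a)]: least fixpoint, start Z0 = Sat((¬b ∧ a)) = {0, 1}, add states in Sat(¬b) with every successor in Z. Already a fixed point.
Sat(A[¬b U (¬b ∧ a)]) = {0, 1}
A[b U A[¬b U (¬b ∧ a)]]: least fixpoint, start Z0 = Sat(A[¬b U (¬b ∧ a)]) = {0, 1}, add states in Sat(b) with every successor in Z. Z1 = {0, 1, 3}; fixed.
Sat(A[b U A[¬b U (¬b ∧ a)]]) = {0, 1, 3}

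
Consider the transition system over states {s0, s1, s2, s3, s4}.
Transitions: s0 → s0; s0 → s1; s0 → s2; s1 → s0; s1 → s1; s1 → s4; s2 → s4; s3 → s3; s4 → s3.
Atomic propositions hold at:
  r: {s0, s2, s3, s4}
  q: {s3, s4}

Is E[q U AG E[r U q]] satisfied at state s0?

E[r U q]: least fixpoint, start Z0 = Sat(q) = {s3, s4}, add states in Sat(r) with some successor in Z. Z1 = {s2, s3, s4}; Z2 = {s0, s2, s3, s4}; fixed.
Sat(E[r U q]) = {s0, s2, s3, s4}
AG E[r U q]: greatest fixpoint, start Z0 = {s0, s2, s3, s4}, keep only states in Sat with every successor in Z. Z1 = {s2, s3, s4}; fixed.
Sat(AG E[r U q]) = {s2, s3, s4}
E[q U AG E[r U q]]: least fixpoint, start Z0 = Sat(AG E[r U q]) = {s2, s3, s4}, add states in Sat(q) with some successor in Z. Already a fixed point.
Sat(E[q U AG E[r U q]]) = {s2, s3, s4}
s0 ∉ Sat(E[q U AG E[r U q]]) = {s2, s3, s4}, so the formula does not hold at s0.

No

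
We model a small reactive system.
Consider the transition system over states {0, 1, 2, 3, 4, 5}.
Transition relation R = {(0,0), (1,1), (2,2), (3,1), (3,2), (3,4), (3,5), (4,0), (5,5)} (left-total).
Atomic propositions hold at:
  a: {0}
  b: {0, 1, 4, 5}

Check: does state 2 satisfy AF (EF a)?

No

EF a: least fixpoint, start Z0 = {0}, add states with some successor in Z. Z1 = {0, 4}; Z2 = {0, 3, 4}; fixed.
Sat(EF a) = {0, 3, 4}
AF (EF a): least fixpoint, start Z0 = {0, 3, 4}, add states with every successor in Z. Already a fixed point.
Sat(AF (EF a)) = {0, 3, 4}
2 ∉ Sat(AF (EF a)) = {0, 3, 4}, so the formula does not hold at 2.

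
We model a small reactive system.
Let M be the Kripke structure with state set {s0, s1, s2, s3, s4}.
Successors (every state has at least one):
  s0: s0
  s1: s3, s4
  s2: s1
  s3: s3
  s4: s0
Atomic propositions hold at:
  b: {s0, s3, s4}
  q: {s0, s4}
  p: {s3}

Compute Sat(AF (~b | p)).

{s1, s2, s3}

Sat(~b) = {s1, s2}
Sat(~b | p) = {s1, s2, s3}
AF (~b | p): least fixpoint, start Z0 = {s1, s2, s3}, add states with every successor in Z. Already a fixed point.
Sat(AF (~b | p)) = {s1, s2, s3}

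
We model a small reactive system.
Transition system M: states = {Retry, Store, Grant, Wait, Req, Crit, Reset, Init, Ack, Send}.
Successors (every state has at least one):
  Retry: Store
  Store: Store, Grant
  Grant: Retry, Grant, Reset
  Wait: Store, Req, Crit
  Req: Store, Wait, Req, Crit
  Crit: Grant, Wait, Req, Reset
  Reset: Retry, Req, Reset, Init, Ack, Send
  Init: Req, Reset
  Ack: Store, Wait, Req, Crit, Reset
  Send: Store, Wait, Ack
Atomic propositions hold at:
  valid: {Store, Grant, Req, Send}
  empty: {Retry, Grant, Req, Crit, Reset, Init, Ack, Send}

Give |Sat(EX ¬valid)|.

8

Sat(¬valid) = {Retry, Wait, Crit, Reset, Init, Ack}
Sat(EX ¬valid) = {s : some successor in {Retry, Wait, Crit, Reset, Init, Ack}} = {Grant, Wait, Req, Crit, Reset, Init, Ack, Send}
|Sat(EX ¬valid)| = |{Grant, Wait, Req, Crit, Reset, Init, Ack, Send}| = 8.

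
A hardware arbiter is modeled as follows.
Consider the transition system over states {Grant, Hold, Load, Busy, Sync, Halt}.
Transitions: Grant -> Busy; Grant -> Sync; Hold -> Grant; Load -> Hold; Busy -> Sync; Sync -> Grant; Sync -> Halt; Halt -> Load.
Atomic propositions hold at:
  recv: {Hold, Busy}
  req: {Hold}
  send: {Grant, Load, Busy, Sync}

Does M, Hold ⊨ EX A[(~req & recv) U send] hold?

Sat(~req) = {Grant, Load, Busy, Sync, Halt}
Sat(~req & recv) = {Busy}
A[(~req & recv) U send]: least fixpoint, start Z0 = Sat(send) = {Grant, Load, Busy, Sync}, add states in Sat(~req & recv) with every successor in Z. Already a fixed point.
Sat(A[(~req & recv) U send]) = {Grant, Load, Busy, Sync}
Sat(EX A[(~req & recv) U send]) = {s : some successor in {Grant, Load, Busy, Sync}} = {Grant, Hold, Busy, Sync, Halt}
Hold ∈ Sat(EX A[(~req & recv) U send]) = {Grant, Hold, Busy, Sync, Halt}, so the formula holds at Hold.

Yes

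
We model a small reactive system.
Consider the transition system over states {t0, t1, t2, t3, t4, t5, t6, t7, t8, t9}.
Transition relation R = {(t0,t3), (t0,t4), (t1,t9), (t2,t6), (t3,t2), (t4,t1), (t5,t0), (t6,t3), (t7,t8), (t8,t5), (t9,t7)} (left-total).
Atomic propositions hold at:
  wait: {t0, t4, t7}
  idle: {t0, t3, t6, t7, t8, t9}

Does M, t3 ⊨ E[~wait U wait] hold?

Sat(~wait) = {t1, t2, t3, t5, t6, t8, t9}
E[~wait U wait]: least fixpoint, start Z0 = Sat(wait) = {t0, t4, t7}, add states in Sat(~wait) with some successor in Z. Z1 = {t0, t4, t5, t7, t9}; Z2 = {t0, t1, t4, t5, t7, t8, t9}; fixed.
Sat(E[~wait U wait]) = {t0, t1, t4, t5, t7, t8, t9}
t3 ∉ Sat(E[~wait U wait]) = {t0, t1, t4, t5, t7, t8, t9}, so the formula does not hold at t3.

No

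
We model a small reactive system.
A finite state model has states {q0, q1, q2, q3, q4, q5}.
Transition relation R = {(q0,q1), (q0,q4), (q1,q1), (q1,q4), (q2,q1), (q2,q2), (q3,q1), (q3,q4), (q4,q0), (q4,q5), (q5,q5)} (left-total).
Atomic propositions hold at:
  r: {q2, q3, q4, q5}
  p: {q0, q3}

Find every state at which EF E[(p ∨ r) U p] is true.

{q0, q1, q2, q3, q4}

Sat(p ∨ r) = {q0, q2, q3, q4, q5}
E[(p ∨ r) U p]: least fixpoint, start Z0 = Sat(p) = {q0, q3}, add states in Sat(p ∨ r) with some successor in Z. Z1 = {q0, q3, q4}; fixed.
Sat(E[(p ∨ r) U p]) = {q0, q3, q4}
EF E[(p ∨ r) U p]: least fixpoint, start Z0 = {q0, q3, q4}, add states with some successor in Z. Z1 = {q0, q1, q3, q4}; Z2 = {q0, q1, q2, q3, q4}; fixed.
Sat(EF E[(p ∨ r) U p]) = {q0, q1, q2, q3, q4}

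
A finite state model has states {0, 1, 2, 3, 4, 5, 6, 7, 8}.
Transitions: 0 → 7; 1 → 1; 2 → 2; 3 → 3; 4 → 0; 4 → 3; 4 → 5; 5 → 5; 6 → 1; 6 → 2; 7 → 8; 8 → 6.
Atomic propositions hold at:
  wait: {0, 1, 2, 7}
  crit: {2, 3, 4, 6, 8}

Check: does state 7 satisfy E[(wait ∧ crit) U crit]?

No

Sat(wait ∧ crit) = {2}
E[(wait ∧ crit) U crit]: least fixpoint, start Z0 = Sat(crit) = {2, 3, 4, 6, 8}, add states in Sat(wait ∧ crit) with some successor in Z. Already a fixed point.
Sat(E[(wait ∧ crit) U crit]) = {2, 3, 4, 6, 8}
7 ∉ Sat(E[(wait ∧ crit) U crit]) = {2, 3, 4, 6, 8}, so the formula does not hold at 7.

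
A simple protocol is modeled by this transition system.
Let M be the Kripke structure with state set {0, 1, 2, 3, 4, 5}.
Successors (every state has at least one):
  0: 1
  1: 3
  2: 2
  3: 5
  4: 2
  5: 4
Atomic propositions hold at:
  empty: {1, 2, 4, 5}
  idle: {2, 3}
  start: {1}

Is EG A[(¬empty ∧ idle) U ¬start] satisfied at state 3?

Yes

Sat(¬empty) = {0, 3}
Sat(¬empty ∧ idle) = {3}
Sat(¬start) = {0, 2, 3, 4, 5}
A[(¬empty ∧ idle) U ¬start]: least fixpoint, start Z0 = Sat(¬start) = {0, 2, 3, 4, 5}, add states in Sat(¬empty ∧ idle) with every successor in Z. Already a fixed point.
Sat(A[(¬empty ∧ idle) U ¬start]) = {0, 2, 3, 4, 5}
EG A[(¬empty ∧ idle) U ¬start]: greatest fixpoint, start Z0 = {0, 2, 3, 4, 5}, keep only states in Sat with some successor in Z. Z1 = {2, 3, 4, 5}; fixed.
Sat(EG A[(¬empty ∧ idle) U ¬start]) = {2, 3, 4, 5}
3 ∈ Sat(EG A[(¬empty ∧ idle) U ¬start]) = {2, 3, 4, 5}, so the formula holds at 3.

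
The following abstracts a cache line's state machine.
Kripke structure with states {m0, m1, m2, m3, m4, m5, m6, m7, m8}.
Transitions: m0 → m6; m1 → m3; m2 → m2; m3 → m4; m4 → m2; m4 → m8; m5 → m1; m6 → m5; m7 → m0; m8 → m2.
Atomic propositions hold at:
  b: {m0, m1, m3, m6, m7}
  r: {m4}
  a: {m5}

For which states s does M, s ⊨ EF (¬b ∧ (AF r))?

{m0, m1, m3, m4, m5, m6, m7}

Sat(¬b) = {m2, m4, m5, m8}
AF r: least fixpoint, start Z0 = {m4}, add states with every successor in Z. Z1 = {m3, m4}; Z2 = {m1, m3, m4}; Z3 = {m1, m3, m4, m5}; Z4 = {m1, m3, m4, m5, m6}; Z5 = {m0, m1, m3, m4, m5, m6}; Z6 = {m0, m1, m3, m4, m5, m6, m7}; fixed.
Sat(AF r) = {m0, m1, m3, m4, m5, m6, m7}
Sat(¬b ∧ (AF r)) = {m4, m5}
EF (¬b ∧ (AF r)): least fixpoint, start Z0 = {m4, m5}, add states with some successor in Z. Z1 = {m3, m4, m5, m6}; Z2 = {m0, m1, m3, m4, m5, m6}; Z3 = {m0, m1, m3, m4, m5, m6, m7}; fixed.
Sat(EF (¬b ∧ (AF r))) = {m0, m1, m3, m4, m5, m6, m7}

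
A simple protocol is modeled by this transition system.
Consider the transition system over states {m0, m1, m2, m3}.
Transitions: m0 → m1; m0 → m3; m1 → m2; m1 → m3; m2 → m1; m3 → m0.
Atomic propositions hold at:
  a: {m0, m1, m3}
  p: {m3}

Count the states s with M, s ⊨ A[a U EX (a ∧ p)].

Sat(a ∧ p) = {m3}
Sat(EX (a ∧ p)) = {s : some successor in {m3}} = {m0, m1}
A[a U EX (a ∧ p)]: least fixpoint, start Z0 = Sat(EX (a ∧ p)) = {m0, m1}, add states in Sat(a) with every successor in Z. Z1 = {m0, m1, m3}; fixed.
Sat(A[a U EX (a ∧ p)]) = {m0, m1, m3}
|Sat(A[a U EX (a ∧ p)])| = |{m0, m1, m3}| = 3.

3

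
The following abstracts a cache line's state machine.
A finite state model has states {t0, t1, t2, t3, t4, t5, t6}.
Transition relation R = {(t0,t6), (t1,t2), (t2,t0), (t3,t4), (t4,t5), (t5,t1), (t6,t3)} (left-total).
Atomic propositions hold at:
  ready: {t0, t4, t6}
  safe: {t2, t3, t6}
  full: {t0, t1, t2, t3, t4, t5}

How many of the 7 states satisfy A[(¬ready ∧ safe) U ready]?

5

Sat(¬ready) = {t1, t2, t3, t5}
Sat(¬ready ∧ safe) = {t2, t3}
A[(¬ready ∧ safe) U ready]: least fixpoint, start Z0 = Sat(ready) = {t0, t4, t6}, add states in Sat(¬ready ∧ safe) with every successor in Z. Z1 = {t0, t2, t3, t4, t6}; fixed.
Sat(A[(¬ready ∧ safe) U ready]) = {t0, t2, t3, t4, t6}
|Sat(A[(¬ready ∧ safe) U ready])| = |{t0, t2, t3, t4, t6}| = 5.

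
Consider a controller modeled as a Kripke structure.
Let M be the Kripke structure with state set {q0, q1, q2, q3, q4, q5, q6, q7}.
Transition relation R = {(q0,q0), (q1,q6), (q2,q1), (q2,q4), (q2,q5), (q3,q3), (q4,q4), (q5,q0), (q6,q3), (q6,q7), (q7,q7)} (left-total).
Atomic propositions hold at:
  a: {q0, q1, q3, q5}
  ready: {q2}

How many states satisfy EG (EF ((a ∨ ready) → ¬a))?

5

Sat(a ∨ ready) = {q0, q1, q2, q3, q5}
Sat(¬a) = {q2, q4, q6, q7}
Sat((a ∨ ready) → ¬a) = {q2, q4, q6, q7}
EF ((a ∨ ready) → ¬a): least fixpoint, start Z0 = {q2, q4, q6, q7}, add states with some successor in Z. Z1 = {q1, q2, q4, q6, q7}; fixed.
Sat(EF ((a ∨ ready) → ¬a)) = {q1, q2, q4, q6, q7}
EG (EF ((a ∨ ready) → ¬a)): greatest fixpoint, start Z0 = {q1, q2, q4, q6, q7}, keep only states in Sat with some successor in Z. Already a fixed point.
Sat(EG (EF ((a ∨ ready) → ¬a))) = {q1, q2, q4, q6, q7}
|Sat(EG (EF ((a ∨ ready) → ¬a)))| = |{q1, q2, q4, q6, q7}| = 5.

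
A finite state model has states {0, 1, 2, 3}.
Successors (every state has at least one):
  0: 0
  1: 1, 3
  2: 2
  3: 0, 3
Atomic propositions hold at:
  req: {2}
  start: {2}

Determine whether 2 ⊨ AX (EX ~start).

Sat(~start) = {0, 1, 3}
Sat(EX ~start) = {s : some successor in {0, 1, 3}} = {0, 1, 3}
Sat(AX (EX ~start)) = {s : every successor in {0, 1, 3}} = {0, 1, 3}
2 ∉ Sat(AX (EX ~start)) = {0, 1, 3}, so the formula does not hold at 2.

No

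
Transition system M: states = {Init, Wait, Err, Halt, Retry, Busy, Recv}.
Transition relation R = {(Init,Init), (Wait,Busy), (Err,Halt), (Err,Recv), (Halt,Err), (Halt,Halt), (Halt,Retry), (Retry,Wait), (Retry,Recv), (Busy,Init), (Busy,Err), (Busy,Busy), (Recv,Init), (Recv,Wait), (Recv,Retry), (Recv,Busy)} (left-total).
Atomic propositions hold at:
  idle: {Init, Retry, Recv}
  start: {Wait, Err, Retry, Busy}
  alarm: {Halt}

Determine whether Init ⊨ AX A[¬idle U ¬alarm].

Sat(¬idle) = {Wait, Err, Halt, Busy}
Sat(¬alarm) = {Init, Wait, Err, Retry, Busy, Recv}
A[¬idle U ¬alarm]: least fixpoint, start Z0 = Sat(¬alarm) = {Init, Wait, Err, Retry, Busy, Recv}, add states in Sat(¬idle) with every successor in Z. Already a fixed point.
Sat(A[¬idle U ¬alarm]) = {Init, Wait, Err, Retry, Busy, Recv}
Sat(AX A[¬idle U ¬alarm]) = {s : every successor in {Init, Wait, Err, Retry, Busy, Recv}} = {Init, Wait, Retry, Busy, Recv}
Init ∈ Sat(AX A[¬idle U ¬alarm]) = {Init, Wait, Retry, Busy, Recv}, so the formula holds at Init.

Yes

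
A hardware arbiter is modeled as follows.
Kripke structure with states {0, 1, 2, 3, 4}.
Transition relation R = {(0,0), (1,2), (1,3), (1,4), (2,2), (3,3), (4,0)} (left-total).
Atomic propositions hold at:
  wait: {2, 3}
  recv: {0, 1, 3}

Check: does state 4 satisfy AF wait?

No

AF wait: least fixpoint, start Z0 = {2, 3}, add states with every successor in Z. Already a fixed point.
Sat(AF wait) = {2, 3}
4 ∉ Sat(AF wait) = {2, 3}, so the formula does not hold at 4.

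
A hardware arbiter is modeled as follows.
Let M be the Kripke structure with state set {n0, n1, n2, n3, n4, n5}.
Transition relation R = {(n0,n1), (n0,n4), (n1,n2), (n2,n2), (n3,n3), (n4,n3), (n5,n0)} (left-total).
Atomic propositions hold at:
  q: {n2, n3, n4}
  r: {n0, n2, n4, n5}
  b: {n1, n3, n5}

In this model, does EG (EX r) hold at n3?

No

Sat(EX r) = {s : some successor in {n0, n2, n4, n5}} = {n0, n1, n2, n5}
EG (EX r): greatest fixpoint, start Z0 = {n0, n1, n2, n5}, keep only states in Sat with some successor in Z. Already a fixed point.
Sat(EG (EX r)) = {n0, n1, n2, n5}
n3 ∉ Sat(EG (EX r)) = {n0, n1, n2, n5}, so the formula does not hold at n3.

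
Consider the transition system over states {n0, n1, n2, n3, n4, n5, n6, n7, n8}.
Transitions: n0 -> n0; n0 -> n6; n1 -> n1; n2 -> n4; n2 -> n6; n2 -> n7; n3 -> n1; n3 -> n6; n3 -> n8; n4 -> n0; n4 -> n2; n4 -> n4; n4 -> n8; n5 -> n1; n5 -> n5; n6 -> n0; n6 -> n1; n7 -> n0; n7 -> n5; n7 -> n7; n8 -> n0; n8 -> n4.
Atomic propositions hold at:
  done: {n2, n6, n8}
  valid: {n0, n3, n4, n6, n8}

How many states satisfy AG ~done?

2

Sat(~done) = {n0, n1, n3, n4, n5, n7}
AG ~done: greatest fixpoint, start Z0 = {n0, n1, n3, n4, n5, n7}, keep only states in Sat with every successor in Z. Z1 = {n1, n5, n7}; Z2 = {n1, n5}; fixed.
Sat(AG ~done) = {n1, n5}
|Sat(AG ~done)| = |{n1, n5}| = 2.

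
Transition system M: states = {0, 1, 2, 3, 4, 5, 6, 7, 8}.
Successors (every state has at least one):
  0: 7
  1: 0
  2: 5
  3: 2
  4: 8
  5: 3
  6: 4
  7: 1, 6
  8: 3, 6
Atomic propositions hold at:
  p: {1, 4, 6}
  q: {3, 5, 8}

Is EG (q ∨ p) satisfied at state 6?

Sat(q ∨ p) = {1, 3, 4, 5, 6, 8}
EG (q ∨ p): greatest fixpoint, start Z0 = {1, 3, 4, 5, 6, 8}, keep only states in Sat with some successor in Z. Z1 = {4, 5, 6, 8}; Z2 = {4, 6, 8}; fixed.
Sat(EG (q ∨ p)) = {4, 6, 8}
6 ∈ Sat(EG (q ∨ p)) = {4, 6, 8}, so the formula holds at 6.

Yes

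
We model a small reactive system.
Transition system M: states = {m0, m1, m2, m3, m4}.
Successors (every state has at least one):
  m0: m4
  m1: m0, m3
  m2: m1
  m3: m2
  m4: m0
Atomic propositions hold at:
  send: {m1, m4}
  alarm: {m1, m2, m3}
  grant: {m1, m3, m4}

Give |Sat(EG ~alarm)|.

Sat(~alarm) = {m0, m4}
EG ~alarm: greatest fixpoint, start Z0 = {m0, m4}, keep only states in Sat with some successor in Z. Already a fixed point.
Sat(EG ~alarm) = {m0, m4}
|Sat(EG ~alarm)| = |{m0, m4}| = 2.

2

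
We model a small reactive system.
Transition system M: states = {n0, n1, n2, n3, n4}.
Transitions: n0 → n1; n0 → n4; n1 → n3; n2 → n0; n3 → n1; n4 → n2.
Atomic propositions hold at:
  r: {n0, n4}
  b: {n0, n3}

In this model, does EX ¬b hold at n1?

Sat(¬b) = {n1, n2, n4}
Sat(EX ¬b) = {s : some successor in {n1, n2, n4}} = {n0, n3, n4}
n1 ∉ Sat(EX ¬b) = {n0, n3, n4}, so the formula does not hold at n1.

No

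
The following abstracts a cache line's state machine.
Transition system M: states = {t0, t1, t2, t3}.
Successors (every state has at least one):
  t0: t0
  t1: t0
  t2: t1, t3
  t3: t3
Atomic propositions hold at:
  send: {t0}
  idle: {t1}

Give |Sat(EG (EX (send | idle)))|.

Sat(send | idle) = {t0, t1}
Sat(EX (send | idle)) = {s : some successor in {t0, t1}} = {t0, t1, t2}
EG (EX (send | idle)): greatest fixpoint, start Z0 = {t0, t1, t2}, keep only states in Sat with some successor in Z. Already a fixed point.
Sat(EG (EX (send | idle))) = {t0, t1, t2}
|Sat(EG (EX (send | idle)))| = |{t0, t1, t2}| = 3.

3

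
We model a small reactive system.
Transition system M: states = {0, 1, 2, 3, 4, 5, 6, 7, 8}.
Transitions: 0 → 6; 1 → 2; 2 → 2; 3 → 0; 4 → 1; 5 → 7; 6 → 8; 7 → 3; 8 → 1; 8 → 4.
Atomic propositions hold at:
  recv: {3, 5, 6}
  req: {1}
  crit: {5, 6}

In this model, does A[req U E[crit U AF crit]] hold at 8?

No

AF crit: least fixpoint, start Z0 = {5, 6}, add states with every successor in Z. Z1 = {0, 5, 6}; Z2 = {0, 3, 5, 6}; Z3 = {0, 3, 5, 6, 7}; fixed.
Sat(AF crit) = {0, 3, 5, 6, 7}
E[crit U AF crit]: least fixpoint, start Z0 = Sat(AF crit) = {0, 3, 5, 6, 7}, add states in Sat(crit) with some successor in Z. Already a fixed point.
Sat(E[crit U AF crit]) = {0, 3, 5, 6, 7}
A[req U E[crit U AF crit]]: least fixpoint, start Z0 = Sat(E[crit U AF crit]) = {0, 3, 5, 6, 7}, add states in Sat(req) with every successor in Z. Already a fixed point.
Sat(A[req U E[crit U AF crit]]) = {0, 3, 5, 6, 7}
8 ∉ Sat(A[req U E[crit U AF crit]]) = {0, 3, 5, 6, 7}, so the formula does not hold at 8.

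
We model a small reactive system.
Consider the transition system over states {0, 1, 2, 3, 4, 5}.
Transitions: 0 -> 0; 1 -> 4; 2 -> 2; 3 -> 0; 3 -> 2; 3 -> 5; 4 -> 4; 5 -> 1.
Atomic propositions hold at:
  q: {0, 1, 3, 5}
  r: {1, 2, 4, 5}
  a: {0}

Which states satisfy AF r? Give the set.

AF r: least fixpoint, start Z0 = {1, 2, 4, 5}, add states with every successor in Z. Already a fixed point.
Sat(AF r) = {1, 2, 4, 5}

{1, 2, 4, 5}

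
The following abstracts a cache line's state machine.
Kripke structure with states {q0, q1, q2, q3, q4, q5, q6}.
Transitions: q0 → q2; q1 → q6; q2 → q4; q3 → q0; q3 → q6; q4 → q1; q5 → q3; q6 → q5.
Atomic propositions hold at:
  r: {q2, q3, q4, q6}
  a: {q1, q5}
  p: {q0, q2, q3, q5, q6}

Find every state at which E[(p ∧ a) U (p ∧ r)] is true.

Sat(p ∧ a) = {q5}
Sat(p ∧ r) = {q2, q3, q6}
E[(p ∧ a) U (p ∧ r)]: least fixpoint, start Z0 = Sat((p ∧ r)) = {q2, q3, q6}, add states in Sat(p ∧ a) with some successor in Z. Z1 = {q2, q3, q5, q6}; fixed.
Sat(E[(p ∧ a) U (p ∧ r)]) = {q2, q3, q5, q6}

{q2, q3, q5, q6}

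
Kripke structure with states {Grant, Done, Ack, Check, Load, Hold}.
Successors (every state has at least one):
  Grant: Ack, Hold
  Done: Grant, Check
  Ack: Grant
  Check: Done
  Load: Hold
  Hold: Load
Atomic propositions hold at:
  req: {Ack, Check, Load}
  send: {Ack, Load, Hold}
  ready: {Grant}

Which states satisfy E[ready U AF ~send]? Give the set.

{Grant, Done, Ack, Check}

Sat(~send) = {Grant, Done, Check}
AF ~send: least fixpoint, start Z0 = {Grant, Done, Check}, add states with every successor in Z. Z1 = {Grant, Done, Ack, Check}; fixed.
Sat(AF ~send) = {Grant, Done, Ack, Check}
E[ready U AF ~send]: least fixpoint, start Z0 = Sat(AF ~send) = {Grant, Done, Ack, Check}, add states in Sat(ready) with some successor in Z. Already a fixed point.
Sat(E[ready U AF ~send]) = {Grant, Done, Ack, Check}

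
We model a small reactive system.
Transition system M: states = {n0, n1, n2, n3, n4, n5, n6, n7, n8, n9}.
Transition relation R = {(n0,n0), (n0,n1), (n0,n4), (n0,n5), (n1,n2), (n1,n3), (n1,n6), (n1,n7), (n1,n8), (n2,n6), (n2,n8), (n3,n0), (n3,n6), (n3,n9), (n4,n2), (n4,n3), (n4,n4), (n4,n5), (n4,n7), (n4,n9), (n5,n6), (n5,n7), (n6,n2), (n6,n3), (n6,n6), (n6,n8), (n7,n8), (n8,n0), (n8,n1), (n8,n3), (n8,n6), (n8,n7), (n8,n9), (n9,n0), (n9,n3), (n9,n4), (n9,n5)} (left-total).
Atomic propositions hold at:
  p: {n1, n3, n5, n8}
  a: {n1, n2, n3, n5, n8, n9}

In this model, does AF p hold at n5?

Yes

AF p: least fixpoint, start Z0 = {n1, n3, n5, n8}, add states with every successor in Z. Z1 = {n1, n3, n5, n7, n8}; fixed.
Sat(AF p) = {n1, n3, n5, n7, n8}
n5 ∈ Sat(AF p) = {n1, n3, n5, n7, n8}, so the formula holds at n5.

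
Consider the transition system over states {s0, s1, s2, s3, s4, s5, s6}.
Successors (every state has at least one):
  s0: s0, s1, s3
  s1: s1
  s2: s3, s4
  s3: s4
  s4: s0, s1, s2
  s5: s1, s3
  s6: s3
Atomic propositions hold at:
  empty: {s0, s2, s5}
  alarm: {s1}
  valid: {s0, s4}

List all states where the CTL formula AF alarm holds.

{s1}

AF alarm: least fixpoint, start Z0 = {s1}, add states with every successor in Z. Already a fixed point.
Sat(AF alarm) = {s1}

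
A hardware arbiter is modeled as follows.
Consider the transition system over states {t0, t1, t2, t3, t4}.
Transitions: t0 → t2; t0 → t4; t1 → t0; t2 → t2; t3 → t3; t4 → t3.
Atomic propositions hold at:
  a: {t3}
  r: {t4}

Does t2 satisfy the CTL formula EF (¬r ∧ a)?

No

Sat(¬r) = {t0, t1, t2, t3}
Sat(¬r ∧ a) = {t3}
EF (¬r ∧ a): least fixpoint, start Z0 = {t3}, add states with some successor in Z. Z1 = {t3, t4}; Z2 = {t0, t3, t4}; Z3 = {t0, t1, t3, t4}; fixed.
Sat(EF (¬r ∧ a)) = {t0, t1, t3, t4}
t2 ∉ Sat(EF (¬r ∧ a)) = {t0, t1, t3, t4}, so the formula does not hold at t2.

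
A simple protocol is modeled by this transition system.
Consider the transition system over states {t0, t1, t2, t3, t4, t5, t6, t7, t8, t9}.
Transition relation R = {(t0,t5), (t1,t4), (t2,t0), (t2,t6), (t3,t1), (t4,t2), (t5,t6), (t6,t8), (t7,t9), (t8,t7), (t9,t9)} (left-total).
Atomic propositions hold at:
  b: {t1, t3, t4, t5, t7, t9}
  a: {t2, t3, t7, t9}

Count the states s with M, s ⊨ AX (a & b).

Sat(a & b) = {t3, t7, t9}
Sat(AX (a & b)) = {s : every successor in {t3, t7, t9}} = {t7, t8, t9}
|Sat(AX (a & b))| = |{t7, t8, t9}| = 3.

3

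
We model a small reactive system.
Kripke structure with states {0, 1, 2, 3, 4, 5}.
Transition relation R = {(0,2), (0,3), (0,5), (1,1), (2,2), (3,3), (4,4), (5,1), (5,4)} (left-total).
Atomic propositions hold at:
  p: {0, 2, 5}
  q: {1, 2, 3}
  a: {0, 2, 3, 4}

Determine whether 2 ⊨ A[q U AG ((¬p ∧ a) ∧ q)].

No

Sat(¬p) = {1, 3, 4}
Sat(¬p ∧ a) = {3, 4}
Sat((¬p ∧ a) ∧ q) = {3}
AG ((¬p ∧ a) ∧ q): greatest fixpoint, start Z0 = {3}, keep only states in Sat with every successor in Z. Already a fixed point.
Sat(AG ((¬p ∧ a) ∧ q)) = {3}
A[q U AG ((¬p ∧ a) ∧ q)]: least fixpoint, start Z0 = Sat(AG ((¬p ∧ a) ∧ q)) = {3}, add states in Sat(q) with every successor in Z. Already a fixed point.
Sat(A[q U AG ((¬p ∧ a) ∧ q)]) = {3}
2 ∉ Sat(A[q U AG ((¬p ∧ a) ∧ q)]) = {3}, so the formula does not hold at 2.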